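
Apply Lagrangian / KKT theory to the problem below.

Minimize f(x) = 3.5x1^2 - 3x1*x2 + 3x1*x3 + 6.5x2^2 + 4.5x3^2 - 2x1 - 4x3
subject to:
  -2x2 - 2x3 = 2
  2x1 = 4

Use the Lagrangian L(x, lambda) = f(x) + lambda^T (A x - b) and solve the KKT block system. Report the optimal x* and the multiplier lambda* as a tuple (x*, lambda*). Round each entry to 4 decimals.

Form the Lagrangian:
  L(x, lambda) = (1/2) x^T Q x + c^T x + lambda^T (A x - b)
Stationarity (grad_x L = 0): Q x + c + A^T lambda = 0.
Primal feasibility: A x = b.

This gives the KKT block system:
  [ Q   A^T ] [ x     ]   [-c ]
  [ A    0  ] [ lambda ] = [ b ]

Solving the linear system:
  x*      = (2, -0.0455, -0.9545)
  lambda* = (-3.2955, -4.6364)
  f(x*)   = 12.4773

x* = (2, -0.0455, -0.9545), lambda* = (-3.2955, -4.6364)


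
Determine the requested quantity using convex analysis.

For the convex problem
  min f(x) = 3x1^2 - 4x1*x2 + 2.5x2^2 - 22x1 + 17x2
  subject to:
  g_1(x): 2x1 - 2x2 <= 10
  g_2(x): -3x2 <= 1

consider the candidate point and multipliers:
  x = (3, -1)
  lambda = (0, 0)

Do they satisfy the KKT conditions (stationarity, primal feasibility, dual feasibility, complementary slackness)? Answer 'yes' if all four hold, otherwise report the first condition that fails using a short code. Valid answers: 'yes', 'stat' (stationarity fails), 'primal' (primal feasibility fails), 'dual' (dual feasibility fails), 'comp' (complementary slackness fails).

Gradient of f: grad f(x) = Q x + c = (0, 0)
Constraint values g_i(x) = a_i^T x - b_i:
  g_1((3, -1)) = -2
  g_2((3, -1)) = 2
Stationarity residual: grad f(x) + sum_i lambda_i a_i = (0, 0)
  -> stationarity OK
Primal feasibility (all g_i <= 0): FAILS
Dual feasibility (all lambda_i >= 0): OK
Complementary slackness (lambda_i * g_i(x) = 0 for all i): OK

Verdict: the first failing condition is primal_feasibility -> primal.

primal


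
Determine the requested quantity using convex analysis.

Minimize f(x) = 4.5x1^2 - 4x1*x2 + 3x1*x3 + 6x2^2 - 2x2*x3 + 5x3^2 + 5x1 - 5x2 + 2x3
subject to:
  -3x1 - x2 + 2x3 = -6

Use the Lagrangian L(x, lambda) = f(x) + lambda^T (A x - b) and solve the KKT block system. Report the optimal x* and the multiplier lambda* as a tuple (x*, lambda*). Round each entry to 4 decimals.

Form the Lagrangian:
  L(x, lambda) = (1/2) x^T Q x + c^T x + lambda^T (A x - b)
Stationarity (grad_x L = 0): Q x + c + A^T lambda = 0.
Primal feasibility: A x = b.

This gives the KKT block system:
  [ Q   A^T ] [ x     ]   [-c ]
  [ A    0  ] [ lambda ] = [ b ]

Solving the linear system:
  x*      = (1.0931, 0.8651, -0.9278)
  lambda* = (2.8646)
  f(x*)   = 8.2359

x* = (1.0931, 0.8651, -0.9278), lambda* = (2.8646)


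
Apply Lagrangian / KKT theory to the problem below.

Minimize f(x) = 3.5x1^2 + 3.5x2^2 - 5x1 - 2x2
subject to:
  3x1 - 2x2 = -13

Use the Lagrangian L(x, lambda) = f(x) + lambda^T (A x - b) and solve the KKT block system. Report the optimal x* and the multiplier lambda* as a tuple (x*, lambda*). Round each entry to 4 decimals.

Form the Lagrangian:
  L(x, lambda) = (1/2) x^T Q x + c^T x + lambda^T (A x - b)
Stationarity (grad_x L = 0): Q x + c + A^T lambda = 0.
Primal feasibility: A x = b.

This gives the KKT block system:
  [ Q   A^T ] [ x     ]   [-c ]
  [ A    0  ] [ lambda ] = [ b ]

Solving the linear system:
  x*      = (-2.6484, 2.5275)
  lambda* = (7.8462)
  f(x*)   = 55.0934

x* = (-2.6484, 2.5275), lambda* = (7.8462)


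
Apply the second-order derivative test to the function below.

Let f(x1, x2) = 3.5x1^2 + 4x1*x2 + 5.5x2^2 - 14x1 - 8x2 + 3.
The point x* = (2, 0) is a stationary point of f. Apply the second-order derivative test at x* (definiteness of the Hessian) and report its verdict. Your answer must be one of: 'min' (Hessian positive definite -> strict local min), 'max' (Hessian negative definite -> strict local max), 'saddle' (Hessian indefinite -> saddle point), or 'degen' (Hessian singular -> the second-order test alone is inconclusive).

Compute the Hessian H = grad^2 f:
  H = [[7, 4], [4, 11]]
Verify stationarity: grad f(x*) = H x* + g = (0, 0).
Eigenvalues of H: 4.5279, 13.4721.
Both eigenvalues > 0, so H is positive definite -> x* is a strict local min.

min


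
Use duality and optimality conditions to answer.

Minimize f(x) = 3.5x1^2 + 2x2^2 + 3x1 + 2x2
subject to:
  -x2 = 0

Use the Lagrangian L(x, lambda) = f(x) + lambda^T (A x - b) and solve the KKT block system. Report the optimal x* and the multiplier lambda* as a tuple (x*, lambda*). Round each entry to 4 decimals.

Form the Lagrangian:
  L(x, lambda) = (1/2) x^T Q x + c^T x + lambda^T (A x - b)
Stationarity (grad_x L = 0): Q x + c + A^T lambda = 0.
Primal feasibility: A x = b.

This gives the KKT block system:
  [ Q   A^T ] [ x     ]   [-c ]
  [ A    0  ] [ lambda ] = [ b ]

Solving the linear system:
  x*      = (-0.4286, 0)
  lambda* = (2)
  f(x*)   = -0.6429

x* = (-0.4286, 0), lambda* = (2)


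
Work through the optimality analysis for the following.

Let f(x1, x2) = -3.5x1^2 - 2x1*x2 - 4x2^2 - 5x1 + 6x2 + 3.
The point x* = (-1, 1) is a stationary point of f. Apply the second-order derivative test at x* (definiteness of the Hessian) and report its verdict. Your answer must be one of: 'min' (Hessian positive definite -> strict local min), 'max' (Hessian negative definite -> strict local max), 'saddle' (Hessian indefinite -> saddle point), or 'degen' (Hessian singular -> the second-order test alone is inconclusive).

Compute the Hessian H = grad^2 f:
  H = [[-7, -2], [-2, -8]]
Verify stationarity: grad f(x*) = H x* + g = (0, 0).
Eigenvalues of H: -9.5616, -5.4384.
Both eigenvalues < 0, so H is negative definite -> x* is a strict local max.

max


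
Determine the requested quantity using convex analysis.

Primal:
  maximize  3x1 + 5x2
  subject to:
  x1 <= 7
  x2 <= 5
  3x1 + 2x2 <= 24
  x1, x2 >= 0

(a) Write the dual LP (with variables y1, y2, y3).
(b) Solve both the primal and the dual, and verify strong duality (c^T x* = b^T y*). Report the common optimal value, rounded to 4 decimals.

The standard primal-dual pair for 'max c^T x s.t. A x <= b, x >= 0' is:
  Dual:  min b^T y  s.t.  A^T y >= c,  y >= 0.

So the dual LP is:
  minimize  7y1 + 5y2 + 24y3
  subject to:
    y1 + 3y3 >= 3
    y2 + 2y3 >= 5
    y1, y2, y3 >= 0

Solving the primal: x* = (4.6667, 5).
  primal value c^T x* = 39.
Solving the dual: y* = (0, 3, 1).
  dual value b^T y* = 39.
Strong duality: c^T x* = b^T y*. Confirmed.

39


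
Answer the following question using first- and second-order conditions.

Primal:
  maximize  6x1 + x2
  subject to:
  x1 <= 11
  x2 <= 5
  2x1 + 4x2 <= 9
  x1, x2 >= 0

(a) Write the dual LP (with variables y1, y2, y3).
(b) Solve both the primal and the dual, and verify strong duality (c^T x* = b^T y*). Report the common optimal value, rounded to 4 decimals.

The standard primal-dual pair for 'max c^T x s.t. A x <= b, x >= 0' is:
  Dual:  min b^T y  s.t.  A^T y >= c,  y >= 0.

So the dual LP is:
  minimize  11y1 + 5y2 + 9y3
  subject to:
    y1 + 2y3 >= 6
    y2 + 4y3 >= 1
    y1, y2, y3 >= 0

Solving the primal: x* = (4.5, 0).
  primal value c^T x* = 27.
Solving the dual: y* = (0, 0, 3).
  dual value b^T y* = 27.
Strong duality: c^T x* = b^T y*. Confirmed.

27


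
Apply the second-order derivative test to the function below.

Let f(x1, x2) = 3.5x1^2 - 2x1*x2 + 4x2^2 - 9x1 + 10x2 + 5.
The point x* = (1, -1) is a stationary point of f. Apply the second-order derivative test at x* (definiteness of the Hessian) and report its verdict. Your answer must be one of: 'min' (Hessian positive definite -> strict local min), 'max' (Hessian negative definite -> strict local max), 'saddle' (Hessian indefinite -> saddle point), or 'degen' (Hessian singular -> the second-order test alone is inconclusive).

Compute the Hessian H = grad^2 f:
  H = [[7, -2], [-2, 8]]
Verify stationarity: grad f(x*) = H x* + g = (0, 0).
Eigenvalues of H: 5.4384, 9.5616.
Both eigenvalues > 0, so H is positive definite -> x* is a strict local min.

min


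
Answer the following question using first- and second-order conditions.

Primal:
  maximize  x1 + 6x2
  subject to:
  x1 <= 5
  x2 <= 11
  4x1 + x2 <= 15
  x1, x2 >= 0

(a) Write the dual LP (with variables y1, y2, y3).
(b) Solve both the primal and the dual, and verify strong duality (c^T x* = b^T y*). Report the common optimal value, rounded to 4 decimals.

The standard primal-dual pair for 'max c^T x s.t. A x <= b, x >= 0' is:
  Dual:  min b^T y  s.t.  A^T y >= c,  y >= 0.

So the dual LP is:
  minimize  5y1 + 11y2 + 15y3
  subject to:
    y1 + 4y3 >= 1
    y2 + y3 >= 6
    y1, y2, y3 >= 0

Solving the primal: x* = (1, 11).
  primal value c^T x* = 67.
Solving the dual: y* = (0, 5.75, 0.25).
  dual value b^T y* = 67.
Strong duality: c^T x* = b^T y*. Confirmed.

67


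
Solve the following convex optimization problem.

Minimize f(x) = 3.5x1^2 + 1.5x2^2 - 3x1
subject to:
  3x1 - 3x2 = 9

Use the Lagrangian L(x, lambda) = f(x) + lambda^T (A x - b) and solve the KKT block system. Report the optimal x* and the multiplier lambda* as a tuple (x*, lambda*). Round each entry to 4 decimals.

Form the Lagrangian:
  L(x, lambda) = (1/2) x^T Q x + c^T x + lambda^T (A x - b)
Stationarity (grad_x L = 0): Q x + c + A^T lambda = 0.
Primal feasibility: A x = b.

This gives the KKT block system:
  [ Q   A^T ] [ x     ]   [-c ]
  [ A    0  ] [ lambda ] = [ b ]

Solving the linear system:
  x*      = (1.2, -1.8)
  lambda* = (-1.8)
  f(x*)   = 6.3

x* = (1.2, -1.8), lambda* = (-1.8)


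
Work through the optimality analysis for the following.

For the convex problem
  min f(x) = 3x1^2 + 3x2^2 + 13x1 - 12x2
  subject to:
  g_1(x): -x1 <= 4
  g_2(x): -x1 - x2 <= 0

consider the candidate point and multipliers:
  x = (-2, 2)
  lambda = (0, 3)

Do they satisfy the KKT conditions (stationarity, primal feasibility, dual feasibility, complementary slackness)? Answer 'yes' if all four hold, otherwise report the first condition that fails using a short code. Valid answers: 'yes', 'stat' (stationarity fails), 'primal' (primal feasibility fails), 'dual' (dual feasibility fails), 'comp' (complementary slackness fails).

Gradient of f: grad f(x) = Q x + c = (1, 0)
Constraint values g_i(x) = a_i^T x - b_i:
  g_1((-2, 2)) = -2
  g_2((-2, 2)) = 0
Stationarity residual: grad f(x) + sum_i lambda_i a_i = (-2, -3)
  -> stationarity FAILS
Primal feasibility (all g_i <= 0): OK
Dual feasibility (all lambda_i >= 0): OK
Complementary slackness (lambda_i * g_i(x) = 0 for all i): OK

Verdict: the first failing condition is stationarity -> stat.

stat


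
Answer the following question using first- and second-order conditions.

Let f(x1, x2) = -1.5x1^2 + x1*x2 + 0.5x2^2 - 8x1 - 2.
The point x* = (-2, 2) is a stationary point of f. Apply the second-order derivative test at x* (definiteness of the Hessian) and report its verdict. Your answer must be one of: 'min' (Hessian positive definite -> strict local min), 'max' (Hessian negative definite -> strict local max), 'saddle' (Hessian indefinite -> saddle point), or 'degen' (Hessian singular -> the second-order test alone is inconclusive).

Compute the Hessian H = grad^2 f:
  H = [[-3, 1], [1, 1]]
Verify stationarity: grad f(x*) = H x* + g = (0, 0).
Eigenvalues of H: -3.2361, 1.2361.
Eigenvalues have mixed signs, so H is indefinite -> x* is a saddle point.

saddle


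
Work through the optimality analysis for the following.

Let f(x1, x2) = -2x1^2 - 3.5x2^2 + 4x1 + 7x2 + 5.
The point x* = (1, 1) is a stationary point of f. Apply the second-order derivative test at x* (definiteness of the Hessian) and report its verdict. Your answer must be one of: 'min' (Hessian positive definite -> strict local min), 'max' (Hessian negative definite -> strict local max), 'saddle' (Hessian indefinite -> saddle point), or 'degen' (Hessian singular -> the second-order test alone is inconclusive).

Compute the Hessian H = grad^2 f:
  H = [[-4, 0], [0, -7]]
Verify stationarity: grad f(x*) = H x* + g = (0, 0).
Eigenvalues of H: -7, -4.
Both eigenvalues < 0, so H is negative definite -> x* is a strict local max.

max


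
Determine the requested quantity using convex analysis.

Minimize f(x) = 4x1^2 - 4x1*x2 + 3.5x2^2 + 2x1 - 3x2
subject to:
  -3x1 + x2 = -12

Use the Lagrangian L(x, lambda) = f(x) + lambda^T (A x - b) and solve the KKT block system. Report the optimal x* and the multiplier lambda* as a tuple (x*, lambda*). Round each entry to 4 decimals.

Form the Lagrangian:
  L(x, lambda) = (1/2) x^T Q x + c^T x + lambda^T (A x - b)
Stationarity (grad_x L = 0): Q x + c + A^T lambda = 0.
Primal feasibility: A x = b.

This gives the KKT block system:
  [ Q   A^T ] [ x     ]   [-c ]
  [ A    0  ] [ lambda ] = [ b ]

Solving the linear system:
  x*      = (4.4894, 1.4681)
  lambda* = (10.6809)
  f(x*)   = 66.3723

x* = (4.4894, 1.4681), lambda* = (10.6809)


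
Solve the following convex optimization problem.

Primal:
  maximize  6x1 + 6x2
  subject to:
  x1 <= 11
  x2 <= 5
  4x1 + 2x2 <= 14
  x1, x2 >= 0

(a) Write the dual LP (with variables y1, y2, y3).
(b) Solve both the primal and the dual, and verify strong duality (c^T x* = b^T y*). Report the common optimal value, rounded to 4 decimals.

The standard primal-dual pair for 'max c^T x s.t. A x <= b, x >= 0' is:
  Dual:  min b^T y  s.t.  A^T y >= c,  y >= 0.

So the dual LP is:
  minimize  11y1 + 5y2 + 14y3
  subject to:
    y1 + 4y3 >= 6
    y2 + 2y3 >= 6
    y1, y2, y3 >= 0

Solving the primal: x* = (1, 5).
  primal value c^T x* = 36.
Solving the dual: y* = (0, 3, 1.5).
  dual value b^T y* = 36.
Strong duality: c^T x* = b^T y*. Confirmed.

36


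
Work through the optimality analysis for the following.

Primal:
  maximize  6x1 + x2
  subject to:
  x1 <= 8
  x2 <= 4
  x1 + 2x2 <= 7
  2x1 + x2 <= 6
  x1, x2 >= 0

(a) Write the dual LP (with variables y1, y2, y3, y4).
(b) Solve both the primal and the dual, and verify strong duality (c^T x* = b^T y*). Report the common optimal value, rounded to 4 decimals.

The standard primal-dual pair for 'max c^T x s.t. A x <= b, x >= 0' is:
  Dual:  min b^T y  s.t.  A^T y >= c,  y >= 0.

So the dual LP is:
  minimize  8y1 + 4y2 + 7y3 + 6y4
  subject to:
    y1 + y3 + 2y4 >= 6
    y2 + 2y3 + y4 >= 1
    y1, y2, y3, y4 >= 0

Solving the primal: x* = (3, 0).
  primal value c^T x* = 18.
Solving the dual: y* = (0, 0, 0, 3).
  dual value b^T y* = 18.
Strong duality: c^T x* = b^T y*. Confirmed.

18


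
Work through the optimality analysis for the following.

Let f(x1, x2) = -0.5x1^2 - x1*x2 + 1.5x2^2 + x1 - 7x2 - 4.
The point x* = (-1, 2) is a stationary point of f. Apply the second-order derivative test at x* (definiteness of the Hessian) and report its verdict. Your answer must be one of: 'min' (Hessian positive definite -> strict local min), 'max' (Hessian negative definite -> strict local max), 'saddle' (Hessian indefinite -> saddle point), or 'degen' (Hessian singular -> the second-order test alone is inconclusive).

Compute the Hessian H = grad^2 f:
  H = [[-1, -1], [-1, 3]]
Verify stationarity: grad f(x*) = H x* + g = (0, 0).
Eigenvalues of H: -1.2361, 3.2361.
Eigenvalues have mixed signs, so H is indefinite -> x* is a saddle point.

saddle


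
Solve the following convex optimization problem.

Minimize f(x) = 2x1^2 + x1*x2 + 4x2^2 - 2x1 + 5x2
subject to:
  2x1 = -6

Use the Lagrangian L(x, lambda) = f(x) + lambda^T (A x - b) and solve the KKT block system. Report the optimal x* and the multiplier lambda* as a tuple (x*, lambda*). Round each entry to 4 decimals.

Form the Lagrangian:
  L(x, lambda) = (1/2) x^T Q x + c^T x + lambda^T (A x - b)
Stationarity (grad_x L = 0): Q x + c + A^T lambda = 0.
Primal feasibility: A x = b.

This gives the KKT block system:
  [ Q   A^T ] [ x     ]   [-c ]
  [ A    0  ] [ lambda ] = [ b ]

Solving the linear system:
  x*      = (-3, -0.25)
  lambda* = (7.125)
  f(x*)   = 23.75

x* = (-3, -0.25), lambda* = (7.125)


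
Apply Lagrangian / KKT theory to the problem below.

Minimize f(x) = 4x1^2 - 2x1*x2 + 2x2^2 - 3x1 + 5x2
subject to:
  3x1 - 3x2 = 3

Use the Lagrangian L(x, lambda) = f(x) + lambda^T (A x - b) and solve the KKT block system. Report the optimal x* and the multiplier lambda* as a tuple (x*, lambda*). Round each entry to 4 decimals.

Form the Lagrangian:
  L(x, lambda) = (1/2) x^T Q x + c^T x + lambda^T (A x - b)
Stationarity (grad_x L = 0): Q x + c + A^T lambda = 0.
Primal feasibility: A x = b.

This gives the KKT block system:
  [ Q   A^T ] [ x     ]   [-c ]
  [ A    0  ] [ lambda ] = [ b ]

Solving the linear system:
  x*      = (0, -1)
  lambda* = (0.3333)
  f(x*)   = -3

x* = (0, -1), lambda* = (0.3333)


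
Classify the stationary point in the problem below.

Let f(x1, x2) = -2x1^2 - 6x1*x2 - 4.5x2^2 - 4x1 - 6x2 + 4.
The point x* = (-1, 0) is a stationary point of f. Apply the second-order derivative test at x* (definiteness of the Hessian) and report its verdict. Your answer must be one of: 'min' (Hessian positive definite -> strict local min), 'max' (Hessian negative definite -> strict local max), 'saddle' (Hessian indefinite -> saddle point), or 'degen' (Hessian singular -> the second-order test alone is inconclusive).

Compute the Hessian H = grad^2 f:
  H = [[-4, -6], [-6, -9]]
Verify stationarity: grad f(x*) = H x* + g = (0, 0).
Eigenvalues of H: -13, 0.
H has a zero eigenvalue (singular; negative semidefinite but not definite), so H is neither positive definite, negative definite, nor indefinite. The second-order test alone is inconclusive -> degen.
(Indeed, f is constant along the null direction of H through x*, so x* is not a strict local extremum.)

degen


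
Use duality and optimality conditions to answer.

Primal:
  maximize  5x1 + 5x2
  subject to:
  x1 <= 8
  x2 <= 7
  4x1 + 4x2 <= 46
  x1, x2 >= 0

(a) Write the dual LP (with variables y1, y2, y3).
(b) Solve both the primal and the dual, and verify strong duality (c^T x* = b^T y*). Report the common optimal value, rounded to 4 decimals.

The standard primal-dual pair for 'max c^T x s.t. A x <= b, x >= 0' is:
  Dual:  min b^T y  s.t.  A^T y >= c,  y >= 0.

So the dual LP is:
  minimize  8y1 + 7y2 + 46y3
  subject to:
    y1 + 4y3 >= 5
    y2 + 4y3 >= 5
    y1, y2, y3 >= 0

Solving the primal: x* = (4.5, 7).
  primal value c^T x* = 57.5.
Solving the dual: y* = (0, 0, 1.25).
  dual value b^T y* = 57.5.
Strong duality: c^T x* = b^T y*. Confirmed.

57.5


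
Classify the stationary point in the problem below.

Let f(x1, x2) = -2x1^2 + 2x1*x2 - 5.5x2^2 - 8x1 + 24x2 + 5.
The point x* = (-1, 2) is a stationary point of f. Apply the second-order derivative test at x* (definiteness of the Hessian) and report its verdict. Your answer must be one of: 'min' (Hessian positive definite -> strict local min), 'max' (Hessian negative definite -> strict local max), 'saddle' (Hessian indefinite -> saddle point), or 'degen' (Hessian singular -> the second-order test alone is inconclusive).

Compute the Hessian H = grad^2 f:
  H = [[-4, 2], [2, -11]]
Verify stationarity: grad f(x*) = H x* + g = (0, 0).
Eigenvalues of H: -11.5311, -3.4689.
Both eigenvalues < 0, so H is negative definite -> x* is a strict local max.

max


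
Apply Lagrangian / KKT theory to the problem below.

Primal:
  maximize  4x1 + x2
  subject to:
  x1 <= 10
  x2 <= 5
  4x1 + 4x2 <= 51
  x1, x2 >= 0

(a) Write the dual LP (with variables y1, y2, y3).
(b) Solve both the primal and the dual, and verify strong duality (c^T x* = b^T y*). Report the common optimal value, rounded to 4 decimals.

The standard primal-dual pair for 'max c^T x s.t. A x <= b, x >= 0' is:
  Dual:  min b^T y  s.t.  A^T y >= c,  y >= 0.

So the dual LP is:
  minimize  10y1 + 5y2 + 51y3
  subject to:
    y1 + 4y3 >= 4
    y2 + 4y3 >= 1
    y1, y2, y3 >= 0

Solving the primal: x* = (10, 2.75).
  primal value c^T x* = 42.75.
Solving the dual: y* = (3, 0, 0.25).
  dual value b^T y* = 42.75.
Strong duality: c^T x* = b^T y*. Confirmed.

42.75


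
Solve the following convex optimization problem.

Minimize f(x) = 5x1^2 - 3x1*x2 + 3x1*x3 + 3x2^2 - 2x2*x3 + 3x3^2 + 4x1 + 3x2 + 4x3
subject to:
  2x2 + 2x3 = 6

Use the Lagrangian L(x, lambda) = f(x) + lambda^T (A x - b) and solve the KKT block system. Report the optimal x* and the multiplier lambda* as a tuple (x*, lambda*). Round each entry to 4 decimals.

Form the Lagrangian:
  L(x, lambda) = (1/2) x^T Q x + c^T x + lambda^T (A x - b)
Stationarity (grad_x L = 0): Q x + c + A^T lambda = 0.
Primal feasibility: A x = b.

This gives the KKT block system:
  [ Q   A^T ] [ x     ]   [-c ]
  [ A    0  ] [ lambda ] = [ b ]

Solving the linear system:
  x*      = (-0.4677, 1.3871, 1.6129)
  lambda* = (-4.75)
  f(x*)   = 18.621

x* = (-0.4677, 1.3871, 1.6129), lambda* = (-4.75)


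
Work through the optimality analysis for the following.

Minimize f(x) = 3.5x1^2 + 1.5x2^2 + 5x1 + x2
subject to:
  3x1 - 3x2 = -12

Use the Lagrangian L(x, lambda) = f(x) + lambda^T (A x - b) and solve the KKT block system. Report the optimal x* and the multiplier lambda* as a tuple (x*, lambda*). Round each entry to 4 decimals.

Form the Lagrangian:
  L(x, lambda) = (1/2) x^T Q x + c^T x + lambda^T (A x - b)
Stationarity (grad_x L = 0): Q x + c + A^T lambda = 0.
Primal feasibility: A x = b.

This gives the KKT block system:
  [ Q   A^T ] [ x     ]   [-c ]
  [ A    0  ] [ lambda ] = [ b ]

Solving the linear system:
  x*      = (-1.8, 2.2)
  lambda* = (2.5333)
  f(x*)   = 11.8

x* = (-1.8, 2.2), lambda* = (2.5333)


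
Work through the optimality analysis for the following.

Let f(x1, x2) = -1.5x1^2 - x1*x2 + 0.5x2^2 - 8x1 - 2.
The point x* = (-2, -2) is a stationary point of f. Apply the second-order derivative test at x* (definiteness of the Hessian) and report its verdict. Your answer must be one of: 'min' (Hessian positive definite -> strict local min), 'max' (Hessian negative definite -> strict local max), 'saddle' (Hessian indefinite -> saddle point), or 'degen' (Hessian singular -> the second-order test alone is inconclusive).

Compute the Hessian H = grad^2 f:
  H = [[-3, -1], [-1, 1]]
Verify stationarity: grad f(x*) = H x* + g = (0, 0).
Eigenvalues of H: -3.2361, 1.2361.
Eigenvalues have mixed signs, so H is indefinite -> x* is a saddle point.

saddle


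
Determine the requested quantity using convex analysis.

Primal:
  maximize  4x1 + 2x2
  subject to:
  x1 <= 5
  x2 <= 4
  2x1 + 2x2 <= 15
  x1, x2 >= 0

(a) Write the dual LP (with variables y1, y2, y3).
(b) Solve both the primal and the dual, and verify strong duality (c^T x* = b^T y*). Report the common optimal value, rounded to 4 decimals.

The standard primal-dual pair for 'max c^T x s.t. A x <= b, x >= 0' is:
  Dual:  min b^T y  s.t.  A^T y >= c,  y >= 0.

So the dual LP is:
  minimize  5y1 + 4y2 + 15y3
  subject to:
    y1 + 2y3 >= 4
    y2 + 2y3 >= 2
    y1, y2, y3 >= 0

Solving the primal: x* = (5, 2.5).
  primal value c^T x* = 25.
Solving the dual: y* = (2, 0, 1).
  dual value b^T y* = 25.
Strong duality: c^T x* = b^T y*. Confirmed.

25


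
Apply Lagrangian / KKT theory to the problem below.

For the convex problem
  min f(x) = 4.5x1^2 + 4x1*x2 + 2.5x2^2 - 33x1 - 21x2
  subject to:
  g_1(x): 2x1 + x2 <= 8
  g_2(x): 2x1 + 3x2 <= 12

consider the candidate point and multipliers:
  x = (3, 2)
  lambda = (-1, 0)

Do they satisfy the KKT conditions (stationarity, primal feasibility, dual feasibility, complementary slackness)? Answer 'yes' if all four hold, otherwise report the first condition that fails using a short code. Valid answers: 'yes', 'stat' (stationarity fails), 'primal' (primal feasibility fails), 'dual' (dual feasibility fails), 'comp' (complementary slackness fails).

Gradient of f: grad f(x) = Q x + c = (2, 1)
Constraint values g_i(x) = a_i^T x - b_i:
  g_1((3, 2)) = 0
  g_2((3, 2)) = 0
Stationarity residual: grad f(x) + sum_i lambda_i a_i = (0, 0)
  -> stationarity OK
Primal feasibility (all g_i <= 0): OK
Dual feasibility (all lambda_i >= 0): FAILS
Complementary slackness (lambda_i * g_i(x) = 0 for all i): OK

Verdict: the first failing condition is dual_feasibility -> dual.

dual


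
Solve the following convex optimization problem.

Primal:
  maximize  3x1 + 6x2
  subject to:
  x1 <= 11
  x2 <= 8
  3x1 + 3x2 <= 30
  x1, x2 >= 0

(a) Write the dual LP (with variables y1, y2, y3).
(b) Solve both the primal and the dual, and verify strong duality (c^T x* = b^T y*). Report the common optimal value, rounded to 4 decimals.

The standard primal-dual pair for 'max c^T x s.t. A x <= b, x >= 0' is:
  Dual:  min b^T y  s.t.  A^T y >= c,  y >= 0.

So the dual LP is:
  minimize  11y1 + 8y2 + 30y3
  subject to:
    y1 + 3y3 >= 3
    y2 + 3y3 >= 6
    y1, y2, y3 >= 0

Solving the primal: x* = (2, 8).
  primal value c^T x* = 54.
Solving the dual: y* = (0, 3, 1).
  dual value b^T y* = 54.
Strong duality: c^T x* = b^T y*. Confirmed.

54


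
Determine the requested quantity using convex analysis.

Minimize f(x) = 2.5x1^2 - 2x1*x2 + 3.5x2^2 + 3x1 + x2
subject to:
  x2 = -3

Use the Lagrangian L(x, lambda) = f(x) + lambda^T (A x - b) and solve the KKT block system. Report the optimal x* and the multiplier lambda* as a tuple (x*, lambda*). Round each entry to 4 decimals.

Form the Lagrangian:
  L(x, lambda) = (1/2) x^T Q x + c^T x + lambda^T (A x - b)
Stationarity (grad_x L = 0): Q x + c + A^T lambda = 0.
Primal feasibility: A x = b.

This gives the KKT block system:
  [ Q   A^T ] [ x     ]   [-c ]
  [ A    0  ] [ lambda ] = [ b ]

Solving the linear system:
  x*      = (-1.8, -3)
  lambda* = (16.4)
  f(x*)   = 20.4

x* = (-1.8, -3), lambda* = (16.4)


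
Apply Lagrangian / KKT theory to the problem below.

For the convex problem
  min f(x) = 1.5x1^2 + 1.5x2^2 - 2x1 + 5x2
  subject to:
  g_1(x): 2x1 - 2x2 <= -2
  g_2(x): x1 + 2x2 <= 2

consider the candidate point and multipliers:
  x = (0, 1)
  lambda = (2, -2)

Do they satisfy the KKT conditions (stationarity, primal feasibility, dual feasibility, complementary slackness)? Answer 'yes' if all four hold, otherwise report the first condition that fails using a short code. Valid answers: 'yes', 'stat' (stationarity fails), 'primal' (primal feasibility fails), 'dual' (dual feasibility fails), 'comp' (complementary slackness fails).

Gradient of f: grad f(x) = Q x + c = (-2, 8)
Constraint values g_i(x) = a_i^T x - b_i:
  g_1((0, 1)) = 0
  g_2((0, 1)) = 0
Stationarity residual: grad f(x) + sum_i lambda_i a_i = (0, 0)
  -> stationarity OK
Primal feasibility (all g_i <= 0): OK
Dual feasibility (all lambda_i >= 0): FAILS
Complementary slackness (lambda_i * g_i(x) = 0 for all i): OK

Verdict: the first failing condition is dual_feasibility -> dual.

dual


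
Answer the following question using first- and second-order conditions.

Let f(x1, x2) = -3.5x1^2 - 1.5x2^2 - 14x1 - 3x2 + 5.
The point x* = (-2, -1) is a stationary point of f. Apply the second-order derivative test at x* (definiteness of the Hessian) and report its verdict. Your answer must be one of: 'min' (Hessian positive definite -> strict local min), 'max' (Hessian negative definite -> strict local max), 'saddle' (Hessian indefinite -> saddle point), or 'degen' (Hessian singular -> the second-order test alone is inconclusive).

Compute the Hessian H = grad^2 f:
  H = [[-7, 0], [0, -3]]
Verify stationarity: grad f(x*) = H x* + g = (0, 0).
Eigenvalues of H: -7, -3.
Both eigenvalues < 0, so H is negative definite -> x* is a strict local max.

max


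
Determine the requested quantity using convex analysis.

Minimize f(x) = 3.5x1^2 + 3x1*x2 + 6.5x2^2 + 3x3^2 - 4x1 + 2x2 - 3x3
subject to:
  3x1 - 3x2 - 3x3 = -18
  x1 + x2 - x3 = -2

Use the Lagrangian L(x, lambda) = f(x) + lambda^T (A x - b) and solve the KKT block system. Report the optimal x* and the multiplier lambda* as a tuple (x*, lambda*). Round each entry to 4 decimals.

Form the Lagrangian:
  L(x, lambda) = (1/2) x^T Q x + c^T x + lambda^T (A x - b)
Stationarity (grad_x L = 0): Q x + c + A^T lambda = 0.
Primal feasibility: A x = b.

This gives the KKT block system:
  [ Q   A^T ] [ x     ]   [-c ]
  [ A    0  ] [ lambda ] = [ b ]

Solving the linear system:
  x*      = (-1.7692, 2, 2.2308)
  lambda* = (5.5128, -6.1538)
  f(x*)   = 45.6538

x* = (-1.7692, 2, 2.2308), lambda* = (5.5128, -6.1538)


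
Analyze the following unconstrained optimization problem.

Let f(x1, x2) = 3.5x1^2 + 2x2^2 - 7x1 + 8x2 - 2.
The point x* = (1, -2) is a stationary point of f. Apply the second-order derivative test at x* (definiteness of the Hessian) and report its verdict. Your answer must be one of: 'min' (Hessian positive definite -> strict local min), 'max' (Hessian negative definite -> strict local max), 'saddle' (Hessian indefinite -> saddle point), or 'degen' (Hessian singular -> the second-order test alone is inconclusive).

Compute the Hessian H = grad^2 f:
  H = [[7, 0], [0, 4]]
Verify stationarity: grad f(x*) = H x* + g = (0, 0).
Eigenvalues of H: 4, 7.
Both eigenvalues > 0, so H is positive definite -> x* is a strict local min.

min


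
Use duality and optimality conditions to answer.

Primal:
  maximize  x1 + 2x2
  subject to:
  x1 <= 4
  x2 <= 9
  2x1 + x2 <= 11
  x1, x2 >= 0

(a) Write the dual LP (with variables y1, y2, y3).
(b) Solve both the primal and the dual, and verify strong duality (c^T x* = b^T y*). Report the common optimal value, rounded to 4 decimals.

The standard primal-dual pair for 'max c^T x s.t. A x <= b, x >= 0' is:
  Dual:  min b^T y  s.t.  A^T y >= c,  y >= 0.

So the dual LP is:
  minimize  4y1 + 9y2 + 11y3
  subject to:
    y1 + 2y3 >= 1
    y2 + y3 >= 2
    y1, y2, y3 >= 0

Solving the primal: x* = (1, 9).
  primal value c^T x* = 19.
Solving the dual: y* = (0, 1.5, 0.5).
  dual value b^T y* = 19.
Strong duality: c^T x* = b^T y*. Confirmed.

19


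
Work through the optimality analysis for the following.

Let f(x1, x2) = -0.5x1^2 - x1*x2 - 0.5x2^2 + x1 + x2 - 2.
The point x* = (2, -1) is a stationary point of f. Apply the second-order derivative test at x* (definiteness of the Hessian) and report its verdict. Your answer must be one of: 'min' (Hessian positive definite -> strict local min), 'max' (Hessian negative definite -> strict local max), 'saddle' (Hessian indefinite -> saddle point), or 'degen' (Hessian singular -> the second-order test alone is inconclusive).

Compute the Hessian H = grad^2 f:
  H = [[-1, -1], [-1, -1]]
Verify stationarity: grad f(x*) = H x* + g = (0, 0).
Eigenvalues of H: -2, 0.
H has a zero eigenvalue (singular; negative semidefinite but not definite), so H is neither positive definite, negative definite, nor indefinite. The second-order test alone is inconclusive -> degen.
(Indeed, f is constant along the null direction of H through x*, so x* is not a strict local extremum.)

degen


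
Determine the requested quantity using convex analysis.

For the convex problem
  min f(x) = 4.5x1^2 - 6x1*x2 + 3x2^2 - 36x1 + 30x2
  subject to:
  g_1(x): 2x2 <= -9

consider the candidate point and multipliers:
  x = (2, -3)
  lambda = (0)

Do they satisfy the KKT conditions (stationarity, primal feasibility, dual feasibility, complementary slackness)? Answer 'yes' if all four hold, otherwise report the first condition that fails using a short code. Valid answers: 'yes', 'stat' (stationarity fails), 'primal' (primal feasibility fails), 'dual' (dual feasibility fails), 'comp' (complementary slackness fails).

Gradient of f: grad f(x) = Q x + c = (0, 0)
Constraint values g_i(x) = a_i^T x - b_i:
  g_1((2, -3)) = 3
Stationarity residual: grad f(x) + sum_i lambda_i a_i = (0, 0)
  -> stationarity OK
Primal feasibility (all g_i <= 0): FAILS
Dual feasibility (all lambda_i >= 0): OK
Complementary slackness (lambda_i * g_i(x) = 0 for all i): OK

Verdict: the first failing condition is primal_feasibility -> primal.

primal


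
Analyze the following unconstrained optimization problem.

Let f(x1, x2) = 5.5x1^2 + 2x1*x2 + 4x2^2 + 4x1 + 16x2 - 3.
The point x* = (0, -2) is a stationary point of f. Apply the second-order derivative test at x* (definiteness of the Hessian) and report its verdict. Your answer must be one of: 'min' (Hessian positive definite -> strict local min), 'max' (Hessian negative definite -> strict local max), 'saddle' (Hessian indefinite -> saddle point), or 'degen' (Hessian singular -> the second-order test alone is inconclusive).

Compute the Hessian H = grad^2 f:
  H = [[11, 2], [2, 8]]
Verify stationarity: grad f(x*) = H x* + g = (0, 0).
Eigenvalues of H: 7, 12.
Both eigenvalues > 0, so H is positive definite -> x* is a strict local min.

min


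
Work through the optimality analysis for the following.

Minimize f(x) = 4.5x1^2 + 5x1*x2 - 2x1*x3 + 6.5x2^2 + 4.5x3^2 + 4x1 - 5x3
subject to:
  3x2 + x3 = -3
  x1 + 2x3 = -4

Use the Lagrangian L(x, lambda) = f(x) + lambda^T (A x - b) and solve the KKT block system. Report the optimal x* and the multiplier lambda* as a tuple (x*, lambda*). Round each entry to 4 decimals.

Form the Lagrangian:
  L(x, lambda) = (1/2) x^T Q x + c^T x + lambda^T (A x - b)
Stationarity (grad_x L = 0): Q x + c + A^T lambda = 0.
Primal feasibility: A x = b.

This gives the KKT block system:
  [ Q   A^T ] [ x     ]   [-c ]
  [ A    0  ] [ lambda ] = [ b ]

Solving the linear system:
  x*      = (-1.12, -0.52, -1.44)
  lambda* = (4.12, 5.8)
  f(x*)   = 19.14

x* = (-1.12, -0.52, -1.44), lambda* = (4.12, 5.8)


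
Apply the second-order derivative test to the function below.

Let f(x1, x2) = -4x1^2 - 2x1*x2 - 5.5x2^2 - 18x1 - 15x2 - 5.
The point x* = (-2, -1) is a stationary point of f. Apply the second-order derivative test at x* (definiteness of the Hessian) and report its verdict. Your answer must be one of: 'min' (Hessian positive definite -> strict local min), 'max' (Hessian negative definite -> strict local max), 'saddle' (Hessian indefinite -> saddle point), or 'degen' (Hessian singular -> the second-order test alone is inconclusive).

Compute the Hessian H = grad^2 f:
  H = [[-8, -2], [-2, -11]]
Verify stationarity: grad f(x*) = H x* + g = (0, 0).
Eigenvalues of H: -12, -7.
Both eigenvalues < 0, so H is negative definite -> x* is a strict local max.

max


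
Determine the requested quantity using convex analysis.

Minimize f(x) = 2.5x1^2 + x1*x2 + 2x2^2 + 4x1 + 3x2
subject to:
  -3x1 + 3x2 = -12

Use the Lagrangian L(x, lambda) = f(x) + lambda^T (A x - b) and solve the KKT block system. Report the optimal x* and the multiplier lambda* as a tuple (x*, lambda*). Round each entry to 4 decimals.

Form the Lagrangian:
  L(x, lambda) = (1/2) x^T Q x + c^T x + lambda^T (A x - b)
Stationarity (grad_x L = 0): Q x + c + A^T lambda = 0.
Primal feasibility: A x = b.

This gives the KKT block system:
  [ Q   A^T ] [ x     ]   [-c ]
  [ A    0  ] [ lambda ] = [ b ]

Solving the linear system:
  x*      = (1.1818, -2.8182)
  lambda* = (2.3636)
  f(x*)   = 12.3182

x* = (1.1818, -2.8182), lambda* = (2.3636)


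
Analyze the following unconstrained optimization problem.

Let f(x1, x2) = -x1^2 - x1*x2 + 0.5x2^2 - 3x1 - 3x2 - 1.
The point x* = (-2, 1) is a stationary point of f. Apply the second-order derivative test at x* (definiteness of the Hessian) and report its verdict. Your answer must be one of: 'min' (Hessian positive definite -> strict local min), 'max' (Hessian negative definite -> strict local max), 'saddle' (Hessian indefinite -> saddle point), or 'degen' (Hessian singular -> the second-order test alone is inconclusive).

Compute the Hessian H = grad^2 f:
  H = [[-2, -1], [-1, 1]]
Verify stationarity: grad f(x*) = H x* + g = (0, 0).
Eigenvalues of H: -2.3028, 1.3028.
Eigenvalues have mixed signs, so H is indefinite -> x* is a saddle point.

saddle


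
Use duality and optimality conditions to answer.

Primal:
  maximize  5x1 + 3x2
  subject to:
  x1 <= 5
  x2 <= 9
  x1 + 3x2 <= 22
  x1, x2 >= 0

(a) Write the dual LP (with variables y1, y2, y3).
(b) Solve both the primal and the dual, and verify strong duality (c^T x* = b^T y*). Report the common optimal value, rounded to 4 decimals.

The standard primal-dual pair for 'max c^T x s.t. A x <= b, x >= 0' is:
  Dual:  min b^T y  s.t.  A^T y >= c,  y >= 0.

So the dual LP is:
  minimize  5y1 + 9y2 + 22y3
  subject to:
    y1 + y3 >= 5
    y2 + 3y3 >= 3
    y1, y2, y3 >= 0

Solving the primal: x* = (5, 5.6667).
  primal value c^T x* = 42.
Solving the dual: y* = (4, 0, 1).
  dual value b^T y* = 42.
Strong duality: c^T x* = b^T y*. Confirmed.

42


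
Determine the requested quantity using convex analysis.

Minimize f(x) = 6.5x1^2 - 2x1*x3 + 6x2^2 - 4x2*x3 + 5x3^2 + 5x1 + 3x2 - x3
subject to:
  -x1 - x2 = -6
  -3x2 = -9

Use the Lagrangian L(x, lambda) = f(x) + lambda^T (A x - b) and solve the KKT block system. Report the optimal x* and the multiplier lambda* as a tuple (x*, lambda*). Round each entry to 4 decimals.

Form the Lagrangian:
  L(x, lambda) = (1/2) x^T Q x + c^T x + lambda^T (A x - b)
Stationarity (grad_x L = 0): Q x + c + A^T lambda = 0.
Primal feasibility: A x = b.

This gives the KKT block system:
  [ Q   A^T ] [ x     ]   [-c ]
  [ A    0  ] [ lambda ] = [ b ]

Solving the linear system:
  x*      = (3, 3, 1.9)
  lambda* = (40.2, -2.9333)
  f(x*)   = 118.45

x* = (3, 3, 1.9), lambda* = (40.2, -2.9333)


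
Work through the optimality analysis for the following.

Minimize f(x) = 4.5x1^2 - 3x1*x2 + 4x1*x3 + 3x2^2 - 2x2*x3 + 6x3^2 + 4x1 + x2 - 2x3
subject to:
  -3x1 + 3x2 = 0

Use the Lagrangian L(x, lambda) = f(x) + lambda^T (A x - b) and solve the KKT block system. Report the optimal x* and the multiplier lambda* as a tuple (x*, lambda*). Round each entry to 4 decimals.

Form the Lagrangian:
  L(x, lambda) = (1/2) x^T Q x + c^T x + lambda^T (A x - b)
Stationarity (grad_x L = 0): Q x + c + A^T lambda = 0.
Primal feasibility: A x = b.

This gives the KKT block system:
  [ Q   A^T ] [ x     ]   [-c ]
  [ A    0  ] [ lambda ] = [ b ]

Solving the linear system:
  x*      = (-0.6154, -0.6154, 0.2692)
  lambda* = (0.4615)
  f(x*)   = -1.8077

x* = (-0.6154, -0.6154, 0.2692), lambda* = (0.4615)


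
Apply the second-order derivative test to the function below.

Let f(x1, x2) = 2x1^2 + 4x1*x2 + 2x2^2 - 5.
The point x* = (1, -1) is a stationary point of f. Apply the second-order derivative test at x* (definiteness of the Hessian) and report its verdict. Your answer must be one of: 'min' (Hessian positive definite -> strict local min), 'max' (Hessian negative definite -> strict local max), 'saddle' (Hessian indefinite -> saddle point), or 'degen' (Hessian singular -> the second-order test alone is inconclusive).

Compute the Hessian H = grad^2 f:
  H = [[4, 4], [4, 4]]
Verify stationarity: grad f(x*) = H x* + g = (0, 0).
Eigenvalues of H: 0, 8.
H has a zero eigenvalue (singular; positive semidefinite but not definite), so H is neither positive definite, negative definite, nor indefinite. The second-order test alone is inconclusive -> degen.
(Indeed, f is constant along the null direction of H through x*, so x* is not a strict local extremum.)

degen


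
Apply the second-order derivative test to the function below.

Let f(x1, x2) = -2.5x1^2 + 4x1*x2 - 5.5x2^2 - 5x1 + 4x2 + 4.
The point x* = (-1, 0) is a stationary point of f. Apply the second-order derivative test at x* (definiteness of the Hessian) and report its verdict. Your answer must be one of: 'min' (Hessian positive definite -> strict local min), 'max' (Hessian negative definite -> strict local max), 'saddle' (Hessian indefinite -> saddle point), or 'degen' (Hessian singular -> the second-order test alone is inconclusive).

Compute the Hessian H = grad^2 f:
  H = [[-5, 4], [4, -11]]
Verify stationarity: grad f(x*) = H x* + g = (0, 0).
Eigenvalues of H: -13, -3.
Both eigenvalues < 0, so H is negative definite -> x* is a strict local max.

max


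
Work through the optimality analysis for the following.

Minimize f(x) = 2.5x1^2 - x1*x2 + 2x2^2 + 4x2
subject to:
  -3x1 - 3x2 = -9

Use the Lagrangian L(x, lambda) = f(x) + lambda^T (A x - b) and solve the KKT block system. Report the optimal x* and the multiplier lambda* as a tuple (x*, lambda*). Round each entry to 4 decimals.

Form the Lagrangian:
  L(x, lambda) = (1/2) x^T Q x + c^T x + lambda^T (A x - b)
Stationarity (grad_x L = 0): Q x + c + A^T lambda = 0.
Primal feasibility: A x = b.

This gives the KKT block system:
  [ Q   A^T ] [ x     ]   [-c ]
  [ A    0  ] [ lambda ] = [ b ]

Solving the linear system:
  x*      = (1.7273, 1.2727)
  lambda* = (2.4545)
  f(x*)   = 13.5909

x* = (1.7273, 1.2727), lambda* = (2.4545)


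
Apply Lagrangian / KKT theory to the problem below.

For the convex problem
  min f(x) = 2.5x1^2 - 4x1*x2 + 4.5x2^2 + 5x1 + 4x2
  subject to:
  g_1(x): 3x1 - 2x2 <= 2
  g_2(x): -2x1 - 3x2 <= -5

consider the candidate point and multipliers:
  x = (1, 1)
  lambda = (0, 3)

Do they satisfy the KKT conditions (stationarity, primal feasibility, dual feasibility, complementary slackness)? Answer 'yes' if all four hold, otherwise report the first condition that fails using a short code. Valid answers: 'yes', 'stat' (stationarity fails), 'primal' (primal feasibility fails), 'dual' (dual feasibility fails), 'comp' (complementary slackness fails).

Gradient of f: grad f(x) = Q x + c = (6, 9)
Constraint values g_i(x) = a_i^T x - b_i:
  g_1((1, 1)) = -1
  g_2((1, 1)) = 0
Stationarity residual: grad f(x) + sum_i lambda_i a_i = (0, 0)
  -> stationarity OK
Primal feasibility (all g_i <= 0): OK
Dual feasibility (all lambda_i >= 0): OK
Complementary slackness (lambda_i * g_i(x) = 0 for all i): OK

Verdict: yes, KKT holds.

yes
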